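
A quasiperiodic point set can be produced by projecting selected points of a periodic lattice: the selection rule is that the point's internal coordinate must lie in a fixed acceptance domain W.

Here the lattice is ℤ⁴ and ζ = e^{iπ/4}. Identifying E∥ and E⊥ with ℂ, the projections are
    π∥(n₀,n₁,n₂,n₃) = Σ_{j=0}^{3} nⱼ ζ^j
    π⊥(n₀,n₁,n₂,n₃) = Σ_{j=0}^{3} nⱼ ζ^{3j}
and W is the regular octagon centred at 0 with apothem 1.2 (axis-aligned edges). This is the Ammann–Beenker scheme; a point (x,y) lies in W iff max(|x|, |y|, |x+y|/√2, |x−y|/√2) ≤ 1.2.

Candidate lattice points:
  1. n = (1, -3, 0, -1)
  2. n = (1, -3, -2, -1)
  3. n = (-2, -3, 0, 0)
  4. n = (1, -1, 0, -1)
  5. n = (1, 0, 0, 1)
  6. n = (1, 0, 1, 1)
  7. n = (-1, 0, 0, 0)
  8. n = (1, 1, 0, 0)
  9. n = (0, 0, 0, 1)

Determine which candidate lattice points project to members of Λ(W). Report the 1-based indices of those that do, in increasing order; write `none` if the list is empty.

7, 8, 9

With ζ = e^{iπ/4} the internal vectors are ζ^0,ζ^3,ζ^6,ζ^9.
candidate 1: n = (1, -3, 0, -1) → π⊥ ≈ (+2.41421, -2.82843); max(|x|,|y|,|x±y|/√2) = 3.70711 > 1.2 ⇒ ∉ W
candidate 2: n = (1, -3, -2, -1) → π⊥ ≈ (+2.41421, -0.82843); max(|x|,|y|,|x±y|/√2) = 2.41421 > 1.2 ⇒ ∉ W
candidate 3: n = (-2, -3, 0, 0) → π⊥ ≈ (+0.12132, -2.12132); max(|x|,|y|,|x±y|/√2) = 2.12132 > 1.2 ⇒ ∉ W
candidate 4: n = (1, -1, 0, -1) → π⊥ ≈ (+1.00000, -1.41421); max(|x|,|y|,|x±y|/√2) = 1.70711 > 1.2 ⇒ ∉ W
candidate 5: n = (1, 0, 0, 1) → π⊥ ≈ (+1.70711, +0.70711); max(|x|,|y|,|x±y|/√2) = 1.70711 > 1.2 ⇒ ∉ W
candidate 6: n = (1, 0, 1, 1) → π⊥ ≈ (+1.70711, -0.29289); max(|x|,|y|,|x±y|/√2) = 1.70711 > 1.2 ⇒ ∉ W
candidate 7: n = (-1, 0, 0, 0) → π⊥ ≈ (-1.00000, +0.00000); max(|x|,|y|,|x±y|/√2) = 1.00000 ≤ 1.2 ⇒ ∈ W
candidate 8: n = (1, 1, 0, 0) → π⊥ ≈ (+0.29289, +0.70711); max(|x|,|y|,|x±y|/√2) = 0.70711 ≤ 1.2 ⇒ ∈ W
candidate 9: n = (0, 0, 0, 1) → π⊥ ≈ (+0.70711, +0.70711); max(|x|,|y|,|x±y|/√2) = 1.00000 ≤ 1.2 ⇒ ∈ W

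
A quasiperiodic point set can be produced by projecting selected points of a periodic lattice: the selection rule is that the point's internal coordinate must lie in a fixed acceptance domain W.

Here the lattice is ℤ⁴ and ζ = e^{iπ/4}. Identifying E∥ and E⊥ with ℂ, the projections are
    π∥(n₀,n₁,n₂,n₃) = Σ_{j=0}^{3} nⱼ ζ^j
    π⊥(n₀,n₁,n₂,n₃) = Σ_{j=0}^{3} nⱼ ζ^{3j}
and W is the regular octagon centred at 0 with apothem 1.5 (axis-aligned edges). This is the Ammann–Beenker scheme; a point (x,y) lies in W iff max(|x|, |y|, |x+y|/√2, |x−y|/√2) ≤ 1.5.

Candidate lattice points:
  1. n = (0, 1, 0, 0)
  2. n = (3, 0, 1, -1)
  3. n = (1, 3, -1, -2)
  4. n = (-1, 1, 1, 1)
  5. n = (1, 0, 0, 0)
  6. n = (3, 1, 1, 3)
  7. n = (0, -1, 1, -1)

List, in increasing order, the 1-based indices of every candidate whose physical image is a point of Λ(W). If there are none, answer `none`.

With ζ = e^{iπ/4} the internal vectors are ζ^0,ζ^3,ζ^6,ζ^9.
candidate 1: n = (0, 1, 0, 0) → π⊥ ≈ (-0.707107, +0.707107); max(|x|,|y|,|x±y|/√2) = 1.000000 ≤ 1.5 ⇒ ∈ W
candidate 2: n = (3, 0, 1, -1) → π⊥ ≈ (+2.292893, -1.707107); max(|x|,|y|,|x±y|/√2) = 2.828427 > 1.5 ⇒ ∉ W
candidate 3: n = (1, 3, -1, -2) → π⊥ ≈ (-2.535534, +1.707107); max(|x|,|y|,|x±y|/√2) = 3.000000 > 1.5 ⇒ ∉ W
candidate 4: n = (-1, 1, 1, 1) → π⊥ ≈ (-1.000000, +0.414214); max(|x|,|y|,|x±y|/√2) = 1.000000 ≤ 1.5 ⇒ ∈ W
candidate 5: n = (1, 0, 0, 0) → π⊥ ≈ (+1.000000, +0.000000); max(|x|,|y|,|x±y|/√2) = 1.000000 ≤ 1.5 ⇒ ∈ W
candidate 6: n = (3, 1, 1, 3) → π⊥ ≈ (+4.414214, +1.828427); max(|x|,|y|,|x±y|/√2) = 4.414214 > 1.5 ⇒ ∉ W
candidate 7: n = (0, -1, 1, -1) → π⊥ ≈ (+0.000000, -2.414214); max(|x|,|y|,|x±y|/√2) = 2.414214 > 1.5 ⇒ ∉ W

1, 4, 5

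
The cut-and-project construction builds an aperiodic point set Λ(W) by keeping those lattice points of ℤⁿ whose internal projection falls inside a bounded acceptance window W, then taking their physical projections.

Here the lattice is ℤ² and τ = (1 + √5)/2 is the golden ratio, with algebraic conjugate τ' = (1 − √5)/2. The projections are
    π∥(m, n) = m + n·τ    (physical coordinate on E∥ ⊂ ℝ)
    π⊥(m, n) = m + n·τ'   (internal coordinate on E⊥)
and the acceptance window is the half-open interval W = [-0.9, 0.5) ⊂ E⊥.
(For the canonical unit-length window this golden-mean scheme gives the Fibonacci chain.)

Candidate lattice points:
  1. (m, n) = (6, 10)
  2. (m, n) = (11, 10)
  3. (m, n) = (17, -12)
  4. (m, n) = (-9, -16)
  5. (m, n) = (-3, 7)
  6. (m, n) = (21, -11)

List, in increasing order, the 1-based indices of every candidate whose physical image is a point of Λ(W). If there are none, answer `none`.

Compute τ' = (1−√5)/2 = -0.618034, so π⊥(m,n) = m -0.618034·n.
#1 (6,10): internal coord 6 + (10)·τ' = -0.180340; -0.180340 ∈ [-0.9, 0.5) → IN Λ
#2 (11,10): internal coord 11 + (10)·τ' = +4.819660; +4.819660 ∉ [-0.9, 0.5) → out
#3 (17,-12): internal coord 17 + (-12)·τ' = +24.416408; +24.416408 ∉ [-0.9, 0.5) → out
#4 (-9,-16): internal coord -9 + (-16)·τ' = +0.888544; +0.888544 ∉ [-0.9, 0.5) → out
#5 (-3,7): internal coord -3 + (7)·τ' = -7.326238; -7.326238 ∉ [-0.9, 0.5) → out
#6 (21,-11): internal coord 21 + (-11)·τ' = +27.798374; +27.798374 ∉ [-0.9, 0.5) → out

1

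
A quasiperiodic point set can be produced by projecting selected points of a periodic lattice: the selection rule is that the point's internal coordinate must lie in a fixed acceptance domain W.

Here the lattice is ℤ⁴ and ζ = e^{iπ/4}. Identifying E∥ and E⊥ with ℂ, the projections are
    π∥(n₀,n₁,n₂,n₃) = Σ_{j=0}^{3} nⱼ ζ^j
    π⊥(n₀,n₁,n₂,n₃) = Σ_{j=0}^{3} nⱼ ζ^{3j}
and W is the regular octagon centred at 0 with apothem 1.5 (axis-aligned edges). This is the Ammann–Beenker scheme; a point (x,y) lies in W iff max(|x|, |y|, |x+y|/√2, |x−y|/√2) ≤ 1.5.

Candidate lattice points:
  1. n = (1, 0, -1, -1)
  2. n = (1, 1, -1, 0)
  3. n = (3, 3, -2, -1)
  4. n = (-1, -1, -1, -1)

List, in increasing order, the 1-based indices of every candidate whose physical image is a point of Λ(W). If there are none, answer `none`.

π⊥(n) = n₀ + n₁ζ³ + n₂ζ⁶ + n₃ζ⁹ where ζ = e^{iπ/4}.
candidate 1: n = (1, 0, -1, -1) → π⊥ ≈ (+0.292893, +0.292893); max(|x|,|y|,|x±y|/√2) = 0.414214 ≤ 1.5 ⇒ ∈ W
candidate 2: n = (1, 1, -1, 0) → π⊥ ≈ (+0.292893, +1.707107); max(|x|,|y|,|x±y|/√2) = 1.707107 > 1.5 ⇒ ∉ W
candidate 3: n = (3, 3, -2, -1) → π⊥ ≈ (+0.171573, +3.414214); max(|x|,|y|,|x±y|/√2) = 3.414214 > 1.5 ⇒ ∉ W
candidate 4: n = (-1, -1, -1, -1) → π⊥ ≈ (-1.000000, -0.414214); max(|x|,|y|,|x±y|/√2) = 1.000000 ≤ 1.5 ⇒ ∈ W

1, 4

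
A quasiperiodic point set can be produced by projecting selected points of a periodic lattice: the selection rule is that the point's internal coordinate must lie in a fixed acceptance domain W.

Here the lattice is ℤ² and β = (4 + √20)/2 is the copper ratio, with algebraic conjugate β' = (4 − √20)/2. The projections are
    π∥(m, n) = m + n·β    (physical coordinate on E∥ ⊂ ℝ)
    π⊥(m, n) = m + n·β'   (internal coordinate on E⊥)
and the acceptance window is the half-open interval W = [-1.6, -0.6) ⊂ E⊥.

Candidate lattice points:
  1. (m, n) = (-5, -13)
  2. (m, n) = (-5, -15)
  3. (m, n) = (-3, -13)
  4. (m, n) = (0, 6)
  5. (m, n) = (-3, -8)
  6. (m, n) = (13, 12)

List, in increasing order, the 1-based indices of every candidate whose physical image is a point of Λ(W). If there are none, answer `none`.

2, 4, 5

Compute β' = (4−√20)/2 = -0.23607, so π⊥(m,n) = m -0.23607·n.
candidate 1: (m,n)=(-5,-13) → π∥ = -5-13·β ≈ -60.06888, π⊥ = -5-13·β' ≈ -1.93112 ∉ [-1.6, -0.6) ⇒ out
candidate 2: (m,n)=(-5,-15) → π∥ = -5-15·β ≈ -68.54102, π⊥ = -5-15·β' ≈ -1.45898 ∈ [-1.6, -0.6) ⇒ IN Λ
candidate 3: (m,n)=(-3,-13) → π∥ = -3-13·β ≈ -58.06888, π⊥ = -3-13·β' ≈ 0.06888 ∉ [-1.6, -0.6) ⇒ out
candidate 4: (m,n)=(0,6) → π∥ = 0+6·β ≈ 25.41641, π⊥ = 0+6·β' ≈ -1.41641 ∈ [-1.6, -0.6) ⇒ IN Λ
candidate 5: (m,n)=(-3,-8) → π∥ = -3-8·β ≈ -36.88854, π⊥ = -3-8·β' ≈ -1.11146 ∈ [-1.6, -0.6) ⇒ IN Λ
candidate 6: (m,n)=(13,12) → π∥ = 13+12·β ≈ 63.83282, π⊥ = 13+12·β' ≈ 10.16718 ∉ [-1.6, -0.6) ⇒ out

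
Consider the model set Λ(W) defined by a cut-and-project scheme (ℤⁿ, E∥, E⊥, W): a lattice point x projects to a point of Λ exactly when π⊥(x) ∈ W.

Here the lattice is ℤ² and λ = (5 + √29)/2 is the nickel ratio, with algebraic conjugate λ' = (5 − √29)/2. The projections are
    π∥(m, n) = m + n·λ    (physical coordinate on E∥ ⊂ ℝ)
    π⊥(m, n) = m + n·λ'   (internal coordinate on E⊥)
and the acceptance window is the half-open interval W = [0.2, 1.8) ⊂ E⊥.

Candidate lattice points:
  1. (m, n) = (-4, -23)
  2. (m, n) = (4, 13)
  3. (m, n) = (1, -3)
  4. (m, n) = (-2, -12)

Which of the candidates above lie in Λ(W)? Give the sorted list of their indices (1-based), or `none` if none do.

Numerically λ ≈ 5.192582 and λ' = −1/λ ≈ -0.192582.
candidate 1: (m,n)=(-4,-23) → π∥ = -4-23·λ ≈ -123.429395, π⊥ = -4-23·λ' ≈ 0.429395 ∈ [0.2, 1.8) ⇒ IN Λ
candidate 2: (m,n)=(4,13) → π∥ = 4+13·λ ≈ 71.503571, π⊥ = 4+13·λ' ≈ 1.496429 ∈ [0.2, 1.8) ⇒ IN Λ
candidate 3: (m,n)=(1,-3) → π∥ = 1-3·λ ≈ -14.577747, π⊥ = 1-3·λ' ≈ 1.577747 ∈ [0.2, 1.8) ⇒ IN Λ
candidate 4: (m,n)=(-2,-12) → π∥ = -2-12·λ ≈ -64.310989, π⊥ = -2-12·λ' ≈ 0.310989 ∈ [0.2, 1.8) ⇒ IN Λ

1, 2, 3, 4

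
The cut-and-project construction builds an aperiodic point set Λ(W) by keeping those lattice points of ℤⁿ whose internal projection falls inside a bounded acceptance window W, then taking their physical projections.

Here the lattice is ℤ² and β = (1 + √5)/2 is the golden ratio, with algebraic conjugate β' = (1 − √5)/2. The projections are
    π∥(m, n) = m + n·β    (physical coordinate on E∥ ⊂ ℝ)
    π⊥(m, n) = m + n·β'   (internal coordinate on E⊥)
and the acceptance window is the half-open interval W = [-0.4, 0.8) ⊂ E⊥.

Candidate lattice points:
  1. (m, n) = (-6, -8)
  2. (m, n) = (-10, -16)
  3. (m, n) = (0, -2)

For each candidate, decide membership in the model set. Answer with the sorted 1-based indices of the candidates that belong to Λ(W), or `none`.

β' = (1−√5)/2 ≈ -0.61803.
[1] lift (-6,-8): star map gives -1.05573; window check -0.4 ≤ -1.05573 < 0.8 is false → out
[2] lift (-10,-16): star map gives -0.11146; window check -0.4 ≤ -0.11146 < 0.8 is true → IN Λ
[3] lift (0,-2): star map gives 1.23607; window check -0.4 ≤ 1.23607 < 0.8 is false → out

2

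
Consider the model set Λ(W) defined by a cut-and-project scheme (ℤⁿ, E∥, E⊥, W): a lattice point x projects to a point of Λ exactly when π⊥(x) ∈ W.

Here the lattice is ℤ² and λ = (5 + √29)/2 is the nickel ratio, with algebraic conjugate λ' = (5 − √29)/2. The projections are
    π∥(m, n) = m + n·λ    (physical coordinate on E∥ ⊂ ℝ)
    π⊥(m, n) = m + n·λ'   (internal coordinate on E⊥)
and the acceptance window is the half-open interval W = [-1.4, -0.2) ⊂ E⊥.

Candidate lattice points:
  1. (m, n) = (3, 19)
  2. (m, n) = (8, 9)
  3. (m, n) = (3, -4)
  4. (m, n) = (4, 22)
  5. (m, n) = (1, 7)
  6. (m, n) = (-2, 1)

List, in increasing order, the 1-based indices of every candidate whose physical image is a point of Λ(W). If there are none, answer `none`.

λ' = (5−√29)/2 ≈ -0.192582.
#1 (3,19): internal coord 3 + (19)·λ' = -0.659066; -0.659066 ∈ [-1.4, -0.2) → IN Λ
#2 (8,9): internal coord 8 + (9)·λ' = +6.266758; +6.266758 ∉ [-1.4, -0.2) → out
#3 (3,-4): internal coord 3 + (-4)·λ' = +3.770330; +3.770330 ∉ [-1.4, -0.2) → out
#4 (4,22): internal coord 4 + (22)·λ' = -0.236813; -0.236813 ∈ [-1.4, -0.2) → IN Λ
#5 (1,7): internal coord 1 + (7)·λ' = -0.348077; -0.348077 ∈ [-1.4, -0.2) → IN Λ
#6 (-2,1): internal coord -2 + (1)·λ' = -2.192582; -2.192582 ∉ [-1.4, -0.2) → out

1, 4, 5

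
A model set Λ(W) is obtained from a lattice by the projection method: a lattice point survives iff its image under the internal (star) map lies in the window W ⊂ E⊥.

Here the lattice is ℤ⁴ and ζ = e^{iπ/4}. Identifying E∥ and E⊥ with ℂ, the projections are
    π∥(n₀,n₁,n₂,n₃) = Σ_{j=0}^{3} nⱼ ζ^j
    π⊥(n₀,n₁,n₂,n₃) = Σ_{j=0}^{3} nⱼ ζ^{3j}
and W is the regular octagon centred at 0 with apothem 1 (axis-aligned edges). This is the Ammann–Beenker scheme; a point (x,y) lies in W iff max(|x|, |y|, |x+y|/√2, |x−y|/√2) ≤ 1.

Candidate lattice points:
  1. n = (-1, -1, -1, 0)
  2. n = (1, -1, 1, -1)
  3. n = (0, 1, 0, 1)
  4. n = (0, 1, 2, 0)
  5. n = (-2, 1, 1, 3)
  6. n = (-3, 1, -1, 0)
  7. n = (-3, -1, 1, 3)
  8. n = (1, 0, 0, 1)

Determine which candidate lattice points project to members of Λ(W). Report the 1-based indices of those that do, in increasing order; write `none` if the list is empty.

π⊥(n) = n₀ + n₁ζ³ + n₂ζ⁶ + n₃ζ⁹ where ζ = e^{iπ/4}.
candidate 1: n = (-1, -1, -1, 0) → π⊥ ≈ (-0.292893, +0.292893); max(|x|,|y|,|x±y|/√2) = 0.414214 ≤ 1 ⇒ ∈ W
candidate 2: n = (1, -1, 1, -1) → π⊥ ≈ (+1.000000, -2.414214); max(|x|,|y|,|x±y|/√2) = 2.414214 > 1 ⇒ ∉ W
candidate 3: n = (0, 1, 0, 1) → π⊥ ≈ (+0.000000, +1.414214); max(|x|,|y|,|x±y|/√2) = 1.414214 > 1 ⇒ ∉ W
candidate 4: n = (0, 1, 2, 0) → π⊥ ≈ (-0.707107, -1.292893); max(|x|,|y|,|x±y|/√2) = 1.414214 > 1 ⇒ ∉ W
candidate 5: n = (-2, 1, 1, 3) → π⊥ ≈ (-0.585786, +1.828427); max(|x|,|y|,|x±y|/√2) = 1.828427 > 1 ⇒ ∉ W
candidate 6: n = (-3, 1, -1, 0) → π⊥ ≈ (-3.707107, +1.707107); max(|x|,|y|,|x±y|/√2) = 3.828427 > 1 ⇒ ∉ W
candidate 7: n = (-3, -1, 1, 3) → π⊥ ≈ (-0.171573, +0.414214); max(|x|,|y|,|x±y|/√2) = 0.414214 ≤ 1 ⇒ ∈ W
candidate 8: n = (1, 0, 0, 1) → π⊥ ≈ (+1.707107, +0.707107); max(|x|,|y|,|x±y|/√2) = 1.707107 > 1 ⇒ ∉ W

1, 7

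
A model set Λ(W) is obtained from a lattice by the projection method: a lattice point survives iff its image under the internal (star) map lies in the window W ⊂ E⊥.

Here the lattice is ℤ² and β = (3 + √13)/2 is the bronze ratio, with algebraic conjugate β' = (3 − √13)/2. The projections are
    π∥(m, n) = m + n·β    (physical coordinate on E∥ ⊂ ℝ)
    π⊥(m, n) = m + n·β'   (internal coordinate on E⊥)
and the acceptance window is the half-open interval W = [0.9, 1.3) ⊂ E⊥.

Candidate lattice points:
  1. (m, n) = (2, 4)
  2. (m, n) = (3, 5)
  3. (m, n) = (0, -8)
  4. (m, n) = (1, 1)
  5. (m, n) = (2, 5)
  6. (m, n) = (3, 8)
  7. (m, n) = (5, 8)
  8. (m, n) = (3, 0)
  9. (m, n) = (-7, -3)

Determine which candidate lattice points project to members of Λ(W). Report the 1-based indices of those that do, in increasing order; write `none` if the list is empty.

Numerically β ≈ 3.30278 and β' = −1/β ≈ -0.30278.
[1] lift (2,4): star map gives 0.78890; window check 0.9 ≤ 0.78890 < 1.3 is false → out
[2] lift (3,5): star map gives 1.48612; window check 0.9 ≤ 1.48612 < 1.3 is false → out
[3] lift (0,-8): star map gives 2.42221; window check 0.9 ≤ 2.42221 < 1.3 is false → out
[4] lift (1,1): star map gives 0.69722; window check 0.9 ≤ 0.69722 < 1.3 is false → out
[5] lift (2,5): star map gives 0.48612; window check 0.9 ≤ 0.48612 < 1.3 is false → out
[6] lift (3,8): star map gives 0.57779; window check 0.9 ≤ 0.57779 < 1.3 is false → out
[7] lift (5,8): star map gives 2.57779; window check 0.9 ≤ 2.57779 < 1.3 is false → out
[8] lift (3,0): star map gives 3.00000; window check 0.9 ≤ 3.00000 < 1.3 is false → out
[9] lift (-7,-3): star map gives -6.09167; window check 0.9 ≤ -6.09167 < 1.3 is false → out

none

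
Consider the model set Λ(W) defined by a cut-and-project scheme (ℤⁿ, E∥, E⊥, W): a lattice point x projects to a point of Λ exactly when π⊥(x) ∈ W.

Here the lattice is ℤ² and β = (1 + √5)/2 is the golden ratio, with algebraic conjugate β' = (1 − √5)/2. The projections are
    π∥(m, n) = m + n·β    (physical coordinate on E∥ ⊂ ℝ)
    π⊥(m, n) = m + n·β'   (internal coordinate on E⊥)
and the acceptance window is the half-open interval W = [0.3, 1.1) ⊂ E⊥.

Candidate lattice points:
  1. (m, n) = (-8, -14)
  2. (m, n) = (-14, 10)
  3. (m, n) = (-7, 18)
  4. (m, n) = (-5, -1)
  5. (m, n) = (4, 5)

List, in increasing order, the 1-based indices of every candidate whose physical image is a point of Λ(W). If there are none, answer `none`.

1, 5

β' = (1−√5)/2 ≈ -0.6180.
#1 (-8,-14): internal coord -8 + (-14)·β' = +0.6525; +0.6525 ∈ [0.3, 1.1) → IN Λ
#2 (-14,10): internal coord -14 + (10)·β' = -20.1803; -20.1803 ∉ [0.3, 1.1) → out
#3 (-7,18): internal coord -7 + (18)·β' = -18.1246; -18.1246 ∉ [0.3, 1.1) → out
#4 (-5,-1): internal coord -5 + (-1)·β' = -4.3820; -4.3820 ∉ [0.3, 1.1) → out
#5 (4,5): internal coord 4 + (5)·β' = +0.9098; +0.9098 ∈ [0.3, 1.1) → IN Λ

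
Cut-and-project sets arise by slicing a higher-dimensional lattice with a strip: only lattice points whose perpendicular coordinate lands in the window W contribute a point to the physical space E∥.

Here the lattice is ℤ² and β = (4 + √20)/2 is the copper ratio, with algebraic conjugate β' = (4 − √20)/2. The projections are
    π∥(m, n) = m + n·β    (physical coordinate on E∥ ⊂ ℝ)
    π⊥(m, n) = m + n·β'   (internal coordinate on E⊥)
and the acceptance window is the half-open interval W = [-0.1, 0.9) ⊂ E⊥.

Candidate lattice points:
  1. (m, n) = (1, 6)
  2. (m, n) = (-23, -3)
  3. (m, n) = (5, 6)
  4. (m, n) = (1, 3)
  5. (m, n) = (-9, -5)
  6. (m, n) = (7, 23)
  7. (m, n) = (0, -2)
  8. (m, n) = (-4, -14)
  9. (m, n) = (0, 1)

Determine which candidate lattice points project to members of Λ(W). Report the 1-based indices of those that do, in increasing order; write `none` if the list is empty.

4, 7

Compute β' = (4−√20)/2 = -0.236068, so π⊥(m,n) = m -0.236068·n.
candidate 1: (m,n)=(1,6) → π∥ = 1+6·β ≈ 26.416408, π⊥ = 1+6·β' ≈ -0.416408 ∉ [-0.1, 0.9) ⇒ out
candidate 2: (m,n)=(-23,-3) → π∥ = -23-3·β ≈ -35.708204, π⊥ = -23-3·β' ≈ -22.291796 ∉ [-0.1, 0.9) ⇒ out
candidate 3: (m,n)=(5,6) → π∥ = 5+6·β ≈ 30.416408, π⊥ = 5+6·β' ≈ 3.583592 ∉ [-0.1, 0.9) ⇒ out
candidate 4: (m,n)=(1,3) → π∥ = 1+3·β ≈ 13.708204, π⊥ = 1+3·β' ≈ 0.291796 ∈ [-0.1, 0.9) ⇒ IN Λ
candidate 5: (m,n)=(-9,-5) → π∥ = -9-5·β ≈ -30.180340, π⊥ = -9-5·β' ≈ -7.819660 ∉ [-0.1, 0.9) ⇒ out
candidate 6: (m,n)=(7,23) → π∥ = 7+23·β ≈ 104.429563, π⊥ = 7+23·β' ≈ 1.570437 ∉ [-0.1, 0.9) ⇒ out
candidate 7: (m,n)=(0,-2) → π∥ = 0-2·β ≈ -8.472136, π⊥ = 0-2·β' ≈ 0.472136 ∈ [-0.1, 0.9) ⇒ IN Λ
candidate 8: (m,n)=(-4,-14) → π∥ = -4-14·β ≈ -63.304952, π⊥ = -4-14·β' ≈ -0.695048 ∉ [-0.1, 0.9) ⇒ out
candidate 9: (m,n)=(0,1) → π∥ = 0+1·β ≈ 4.236068, π⊥ = 0+1·β' ≈ -0.236068 ∉ [-0.1, 0.9) ⇒ out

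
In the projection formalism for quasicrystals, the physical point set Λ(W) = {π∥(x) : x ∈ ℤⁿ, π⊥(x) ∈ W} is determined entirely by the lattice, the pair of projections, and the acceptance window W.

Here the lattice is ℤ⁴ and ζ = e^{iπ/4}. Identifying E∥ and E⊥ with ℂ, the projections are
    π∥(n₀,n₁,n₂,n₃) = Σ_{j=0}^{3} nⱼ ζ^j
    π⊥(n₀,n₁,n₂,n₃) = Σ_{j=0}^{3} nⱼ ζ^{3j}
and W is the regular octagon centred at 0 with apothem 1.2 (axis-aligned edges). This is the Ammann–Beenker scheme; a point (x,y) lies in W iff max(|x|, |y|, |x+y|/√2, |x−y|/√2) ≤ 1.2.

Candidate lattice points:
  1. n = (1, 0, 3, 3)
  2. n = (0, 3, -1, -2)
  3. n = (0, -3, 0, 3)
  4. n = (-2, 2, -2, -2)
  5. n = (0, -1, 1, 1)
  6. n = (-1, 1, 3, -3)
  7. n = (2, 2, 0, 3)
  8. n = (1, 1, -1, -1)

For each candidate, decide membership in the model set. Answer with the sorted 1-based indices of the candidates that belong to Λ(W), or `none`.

8

π⊥(n) = n₀ + n₁ζ³ + n₂ζ⁶ + n₃ζ⁹ where ζ = e^{iπ/4}.
candidate 1: n = (1, 0, 3, 3) → π⊥ ≈ (+3.12132, -0.87868); max(|x|,|y|,|x±y|/√2) = 3.12132 > 1.2 ⇒ ∉ W
candidate 2: n = (0, 3, -1, -2) → π⊥ ≈ (-3.53553, +1.70711); max(|x|,|y|,|x±y|/√2) = 3.70711 > 1.2 ⇒ ∉ W
candidate 3: n = (0, -3, 0, 3) → π⊥ ≈ (+4.24264, +0.00000); max(|x|,|y|,|x±y|/√2) = 4.24264 > 1.2 ⇒ ∉ W
candidate 4: n = (-2, 2, -2, -2) → π⊥ ≈ (-4.82843, +2.00000); max(|x|,|y|,|x±y|/√2) = 4.82843 > 1.2 ⇒ ∉ W
candidate 5: n = (0, -1, 1, 1) → π⊥ ≈ (+1.41421, -1.00000); max(|x|,|y|,|x±y|/√2) = 1.70711 > 1.2 ⇒ ∉ W
candidate 6: n = (-1, 1, 3, -3) → π⊥ ≈ (-3.82843, -4.41421); max(|x|,|y|,|x±y|/√2) = 5.82843 > 1.2 ⇒ ∉ W
candidate 7: n = (2, 2, 0, 3) → π⊥ ≈ (+2.70711, +3.53553); max(|x|,|y|,|x±y|/√2) = 4.41421 > 1.2 ⇒ ∉ W
candidate 8: n = (1, 1, -1, -1) → π⊥ ≈ (-0.41421, +1.00000); max(|x|,|y|,|x±y|/√2) = 1.00000 ≤ 1.2 ⇒ ∈ W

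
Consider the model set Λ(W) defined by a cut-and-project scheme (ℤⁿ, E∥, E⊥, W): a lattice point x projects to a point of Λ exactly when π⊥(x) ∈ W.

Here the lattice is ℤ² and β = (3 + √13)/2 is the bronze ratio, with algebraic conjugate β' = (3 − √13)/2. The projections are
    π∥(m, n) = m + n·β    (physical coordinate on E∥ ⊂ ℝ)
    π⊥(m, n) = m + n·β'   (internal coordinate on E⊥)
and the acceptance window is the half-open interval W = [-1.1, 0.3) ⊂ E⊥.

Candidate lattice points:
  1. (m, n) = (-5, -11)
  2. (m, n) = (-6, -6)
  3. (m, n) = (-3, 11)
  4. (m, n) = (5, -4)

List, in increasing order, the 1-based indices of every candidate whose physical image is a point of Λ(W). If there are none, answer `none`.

none

Compute β' = (3−√13)/2 = -0.3028, so π⊥(m,n) = m -0.3028·n.
[1] lift (-5,-11): star map gives -1.6695; window check -1.1 ≤ -1.6695 < 0.3 is false → out
[2] lift (-6,-6): star map gives -4.1833; window check -1.1 ≤ -4.1833 < 0.3 is false → out
[3] lift (-3,11): star map gives -6.3305; window check -1.1 ≤ -6.3305 < 0.3 is false → out
[4] lift (5,-4): star map gives 6.2111; window check -1.1 ≤ 6.2111 < 0.3 is false → out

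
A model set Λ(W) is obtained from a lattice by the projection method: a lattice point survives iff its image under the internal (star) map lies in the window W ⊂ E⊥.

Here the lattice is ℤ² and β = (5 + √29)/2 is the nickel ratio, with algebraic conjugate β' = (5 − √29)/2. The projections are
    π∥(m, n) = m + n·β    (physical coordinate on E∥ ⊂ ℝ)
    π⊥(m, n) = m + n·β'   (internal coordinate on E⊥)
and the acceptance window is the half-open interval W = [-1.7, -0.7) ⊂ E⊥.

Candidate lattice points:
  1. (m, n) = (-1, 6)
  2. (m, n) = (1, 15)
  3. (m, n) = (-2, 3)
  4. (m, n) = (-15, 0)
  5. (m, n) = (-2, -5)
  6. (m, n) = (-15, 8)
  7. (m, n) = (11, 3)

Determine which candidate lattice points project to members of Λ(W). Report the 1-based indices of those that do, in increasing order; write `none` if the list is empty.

5

Numerically β ≈ 5.19258 and β' = −1/β ≈ -0.19258.
#1 (-1,6): internal coord -1 + (6)·β' = -2.15549; -2.15549 ∉ [-1.7, -0.7) → out
#2 (1,15): internal coord 1 + (15)·β' = -1.88874; -1.88874 ∉ [-1.7, -0.7) → out
#3 (-2,3): internal coord -2 + (3)·β' = -2.57775; -2.57775 ∉ [-1.7, -0.7) → out
#4 (-15,0): internal coord -15 + (0)·β' = -15.00000; -15.00000 ∉ [-1.7, -0.7) → out
#5 (-2,-5): internal coord -2 + (-5)·β' = -1.03709; -1.03709 ∈ [-1.7, -0.7) → IN Λ
#6 (-15,8): internal coord -15 + (8)·β' = -16.54066; -16.54066 ∉ [-1.7, -0.7) → out
#7 (11,3): internal coord 11 + (3)·β' = +10.42225; +10.42225 ∉ [-1.7, -0.7) → out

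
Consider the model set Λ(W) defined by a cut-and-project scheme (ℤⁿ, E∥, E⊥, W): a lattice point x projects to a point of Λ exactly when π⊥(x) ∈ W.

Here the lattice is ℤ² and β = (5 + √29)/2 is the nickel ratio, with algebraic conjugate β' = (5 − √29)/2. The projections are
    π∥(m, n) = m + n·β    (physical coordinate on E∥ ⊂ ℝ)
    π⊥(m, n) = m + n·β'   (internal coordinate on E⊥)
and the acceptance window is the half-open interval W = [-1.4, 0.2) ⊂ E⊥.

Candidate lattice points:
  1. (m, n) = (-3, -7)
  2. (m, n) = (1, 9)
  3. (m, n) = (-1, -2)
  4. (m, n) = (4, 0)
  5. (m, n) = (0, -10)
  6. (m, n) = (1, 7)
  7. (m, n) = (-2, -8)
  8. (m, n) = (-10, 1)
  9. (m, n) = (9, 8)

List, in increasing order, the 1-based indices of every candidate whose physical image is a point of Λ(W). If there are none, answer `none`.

2, 3, 6, 7

β' = (5−√29)/2 ≈ -0.192582.
candidate 1: (m,n)=(-3,-7) → π∥ = -3-7·β ≈ -39.348077, π⊥ = -3-7·β' ≈ -1.651923 ∉ [-1.4, 0.2) ⇒ out
candidate 2: (m,n)=(1,9) → π∥ = 1+9·β ≈ 47.733242, π⊥ = 1+9·β' ≈ -0.733242 ∈ [-1.4, 0.2) ⇒ IN Λ
candidate 3: (m,n)=(-1,-2) → π∥ = -1-2·β ≈ -11.385165, π⊥ = -1-2·β' ≈ -0.614835 ∈ [-1.4, 0.2) ⇒ IN Λ
candidate 4: (m,n)=(4,0) → π∥ = 4+0·β ≈ 4.000000, π⊥ = 4+0·β' ≈ 4.000000 ∉ [-1.4, 0.2) ⇒ out
candidate 5: (m,n)=(0,-10) → π∥ = 0-10·β ≈ -51.925824, π⊥ = 0-10·β' ≈ 1.925824 ∉ [-1.4, 0.2) ⇒ out
candidate 6: (m,n)=(1,7) → π∥ = 1+7·β ≈ 37.348077, π⊥ = 1+7·β' ≈ -0.348077 ∈ [-1.4, 0.2) ⇒ IN Λ
candidate 7: (m,n)=(-2,-8) → π∥ = -2-8·β ≈ -43.540659, π⊥ = -2-8·β' ≈ -0.459341 ∈ [-1.4, 0.2) ⇒ IN Λ
candidate 8: (m,n)=(-10,1) → π∥ = -10+1·β ≈ -4.807418, π⊥ = -10+1·β' ≈ -10.192582 ∉ [-1.4, 0.2) ⇒ out
candidate 9: (m,n)=(9,8) → π∥ = 9+8·β ≈ 50.540659, π⊥ = 9+8·β' ≈ 7.459341 ∉ [-1.4, 0.2) ⇒ out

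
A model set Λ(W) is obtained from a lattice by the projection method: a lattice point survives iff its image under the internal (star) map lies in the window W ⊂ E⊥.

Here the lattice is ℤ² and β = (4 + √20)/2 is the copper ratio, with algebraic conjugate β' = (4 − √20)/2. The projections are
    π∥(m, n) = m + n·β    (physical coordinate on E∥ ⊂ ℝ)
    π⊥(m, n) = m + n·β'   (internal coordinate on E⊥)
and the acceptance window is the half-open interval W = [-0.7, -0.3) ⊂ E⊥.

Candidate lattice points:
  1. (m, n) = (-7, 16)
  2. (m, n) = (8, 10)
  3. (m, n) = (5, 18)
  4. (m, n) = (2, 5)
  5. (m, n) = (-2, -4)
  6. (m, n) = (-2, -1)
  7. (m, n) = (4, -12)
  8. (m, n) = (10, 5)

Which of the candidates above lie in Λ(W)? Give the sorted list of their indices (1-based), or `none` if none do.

none

β' = (4−√20)/2 ≈ -0.2361.
#1 (-7,16): internal coord -7 + (16)·β' = -10.7771; -10.7771 ∉ [-0.7, -0.3) → out
#2 (8,10): internal coord 8 + (10)·β' = +5.6393; +5.6393 ∉ [-0.7, -0.3) → out
#3 (5,18): internal coord 5 + (18)·β' = +0.7508; +0.7508 ∉ [-0.7, -0.3) → out
#4 (2,5): internal coord 2 + (5)·β' = +0.8197; +0.8197 ∉ [-0.7, -0.3) → out
#5 (-2,-4): internal coord -2 + (-4)·β' = -1.0557; -1.0557 ∉ [-0.7, -0.3) → out
#6 (-2,-1): internal coord -2 + (-1)·β' = -1.7639; -1.7639 ∉ [-0.7, -0.3) → out
#7 (4,-12): internal coord 4 + (-12)·β' = +6.8328; +6.8328 ∉ [-0.7, -0.3) → out
#8 (10,5): internal coord 10 + (5)·β' = +8.8197; +8.8197 ∉ [-0.7, -0.3) → out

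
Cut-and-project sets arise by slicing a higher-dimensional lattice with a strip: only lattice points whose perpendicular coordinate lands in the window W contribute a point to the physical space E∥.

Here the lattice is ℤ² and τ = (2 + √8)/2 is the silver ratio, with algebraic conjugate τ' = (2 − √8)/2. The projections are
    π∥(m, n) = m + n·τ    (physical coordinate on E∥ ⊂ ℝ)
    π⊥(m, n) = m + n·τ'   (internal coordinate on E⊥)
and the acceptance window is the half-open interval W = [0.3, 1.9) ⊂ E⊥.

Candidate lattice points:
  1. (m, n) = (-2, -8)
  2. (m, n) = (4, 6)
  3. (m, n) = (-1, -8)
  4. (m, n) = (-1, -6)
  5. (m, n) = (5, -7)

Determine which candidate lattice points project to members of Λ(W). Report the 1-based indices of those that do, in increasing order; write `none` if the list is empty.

1, 2, 4

Numerically τ ≈ 2.414214 and τ' = −1/τ ≈ -0.414214.
[1] lift (-2,-8): star map gives 1.313708; window check 0.3 ≤ 1.313708 < 1.9 is true → IN Λ
[2] lift (4,6): star map gives 1.514719; window check 0.3 ≤ 1.514719 < 1.9 is true → IN Λ
[3] lift (-1,-8): star map gives 2.313708; window check 0.3 ≤ 2.313708 < 1.9 is false → out
[4] lift (-1,-6): star map gives 1.485281; window check 0.3 ≤ 1.485281 < 1.9 is true → IN Λ
[5] lift (5,-7): star map gives 7.899495; window check 0.3 ≤ 7.899495 < 1.9 is false → out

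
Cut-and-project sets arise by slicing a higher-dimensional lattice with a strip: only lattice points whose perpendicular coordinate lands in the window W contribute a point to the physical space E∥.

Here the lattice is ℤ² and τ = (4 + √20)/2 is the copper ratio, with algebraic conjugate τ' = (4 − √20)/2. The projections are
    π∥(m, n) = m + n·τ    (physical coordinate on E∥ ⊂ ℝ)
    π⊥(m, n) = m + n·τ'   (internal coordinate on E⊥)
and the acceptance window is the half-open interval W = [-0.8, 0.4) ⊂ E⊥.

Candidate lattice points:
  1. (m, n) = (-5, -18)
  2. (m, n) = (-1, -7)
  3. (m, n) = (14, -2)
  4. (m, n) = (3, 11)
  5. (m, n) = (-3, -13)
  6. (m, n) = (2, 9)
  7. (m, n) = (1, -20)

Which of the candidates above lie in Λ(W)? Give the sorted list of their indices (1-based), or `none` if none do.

τ' = (4−√20)/2 ≈ -0.236068.
[1] lift (-5,-18): star map gives -0.750776; window check -0.8 ≤ -0.750776 < 0.4 is true → IN Λ
[2] lift (-1,-7): star map gives 0.652476; window check -0.8 ≤ 0.652476 < 0.4 is false → out
[3] lift (14,-2): star map gives 14.472136; window check -0.8 ≤ 14.472136 < 0.4 is false → out
[4] lift (3,11): star map gives 0.403252; window check -0.8 ≤ 0.403252 < 0.4 is false → out
[5] lift (-3,-13): star map gives 0.068884; window check -0.8 ≤ 0.068884 < 0.4 is true → IN Λ
[6] lift (2,9): star map gives -0.124612; window check -0.8 ≤ -0.124612 < 0.4 is true → IN Λ
[7] lift (1,-20): star map gives 5.721360; window check -0.8 ≤ 5.721360 < 0.4 is false → out

1, 5, 6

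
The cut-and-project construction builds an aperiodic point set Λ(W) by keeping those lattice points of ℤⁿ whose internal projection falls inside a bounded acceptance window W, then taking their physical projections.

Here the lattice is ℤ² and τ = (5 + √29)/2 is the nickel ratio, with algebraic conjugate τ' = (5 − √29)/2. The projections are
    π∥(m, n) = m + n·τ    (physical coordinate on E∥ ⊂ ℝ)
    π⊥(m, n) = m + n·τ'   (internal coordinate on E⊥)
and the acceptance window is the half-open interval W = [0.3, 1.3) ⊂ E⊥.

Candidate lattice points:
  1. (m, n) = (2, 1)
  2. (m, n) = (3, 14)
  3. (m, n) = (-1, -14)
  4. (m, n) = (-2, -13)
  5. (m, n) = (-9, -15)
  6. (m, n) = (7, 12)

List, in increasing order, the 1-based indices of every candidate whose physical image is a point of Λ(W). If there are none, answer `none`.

Compute τ' = (5−√29)/2 = -0.1926, so π⊥(m,n) = m -0.1926·n.
candidate 1: (m,n)=(2,1) → π∥ = 2+1·τ ≈ 7.1926, π⊥ = 2+1·τ' ≈ 1.8074 ∉ [0.3, 1.3) ⇒ out
candidate 2: (m,n)=(3,14) → π∥ = 3+14·τ ≈ 75.6962, π⊥ = 3+14·τ' ≈ 0.3038 ∈ [0.3, 1.3) ⇒ IN Λ
candidate 3: (m,n)=(-1,-14) → π∥ = -1-14·τ ≈ -73.6962, π⊥ = -1-14·τ' ≈ 1.6962 ∉ [0.3, 1.3) ⇒ out
candidate 4: (m,n)=(-2,-13) → π∥ = -2-13·τ ≈ -69.5036, π⊥ = -2-13·τ' ≈ 0.5036 ∈ [0.3, 1.3) ⇒ IN Λ
candidate 5: (m,n)=(-9,-15) → π∥ = -9-15·τ ≈ -86.8887, π⊥ = -9-15·τ' ≈ -6.1113 ∉ [0.3, 1.3) ⇒ out
candidate 6: (m,n)=(7,12) → π∥ = 7+12·τ ≈ 69.3110, π⊥ = 7+12·τ' ≈ 4.6890 ∉ [0.3, 1.3) ⇒ out

2, 4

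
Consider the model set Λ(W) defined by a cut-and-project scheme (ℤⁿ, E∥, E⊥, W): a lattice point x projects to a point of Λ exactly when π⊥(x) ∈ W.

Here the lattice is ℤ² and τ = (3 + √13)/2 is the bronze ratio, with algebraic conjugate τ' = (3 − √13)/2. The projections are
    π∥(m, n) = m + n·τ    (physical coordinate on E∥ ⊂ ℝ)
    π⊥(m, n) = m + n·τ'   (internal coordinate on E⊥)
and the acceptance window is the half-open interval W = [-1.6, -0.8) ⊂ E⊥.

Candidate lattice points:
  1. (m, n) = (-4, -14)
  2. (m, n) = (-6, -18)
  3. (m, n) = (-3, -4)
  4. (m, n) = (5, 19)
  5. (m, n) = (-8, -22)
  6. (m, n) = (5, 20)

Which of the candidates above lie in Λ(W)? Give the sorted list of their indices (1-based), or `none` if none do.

5, 6

τ' = (3−√13)/2 ≈ -0.302776.
[1] lift (-4,-14): star map gives 0.238859; window check -1.6 ≤ 0.238859 < -0.8 is false → out
[2] lift (-6,-18): star map gives -0.550039; window check -1.6 ≤ -0.550039 < -0.8 is false → out
[3] lift (-3,-4): star map gives -1.788897; window check -1.6 ≤ -1.788897 < -0.8 is false → out
[4] lift (5,19): star map gives -0.752737; window check -1.6 ≤ -0.752737 < -0.8 is false → out
[5] lift (-8,-22): star map gives -1.338936; window check -1.6 ≤ -1.338936 < -0.8 is true → IN Λ
[6] lift (5,20): star map gives -1.055513; window check -1.6 ≤ -1.055513 < -0.8 is true → IN Λ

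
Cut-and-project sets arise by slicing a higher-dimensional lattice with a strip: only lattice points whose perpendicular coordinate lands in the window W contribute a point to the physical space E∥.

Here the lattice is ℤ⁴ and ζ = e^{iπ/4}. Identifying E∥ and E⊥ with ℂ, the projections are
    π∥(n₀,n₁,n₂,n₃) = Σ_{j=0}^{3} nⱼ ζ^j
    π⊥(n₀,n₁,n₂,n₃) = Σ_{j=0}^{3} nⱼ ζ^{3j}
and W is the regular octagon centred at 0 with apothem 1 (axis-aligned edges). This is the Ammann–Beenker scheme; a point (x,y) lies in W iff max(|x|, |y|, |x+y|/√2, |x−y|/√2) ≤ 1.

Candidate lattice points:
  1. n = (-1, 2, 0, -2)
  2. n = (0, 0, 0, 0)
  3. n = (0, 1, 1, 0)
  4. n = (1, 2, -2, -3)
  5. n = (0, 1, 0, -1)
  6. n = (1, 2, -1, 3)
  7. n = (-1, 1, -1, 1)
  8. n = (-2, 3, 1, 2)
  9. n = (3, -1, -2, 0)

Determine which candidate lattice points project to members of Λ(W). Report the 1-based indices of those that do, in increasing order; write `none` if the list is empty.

2, 3

π⊥(n) = n₀ + n₁ζ³ + n₂ζ⁶ + n₃ζ⁹ where ζ = e^{iπ/4}.
candidate 1: n = (-1, 2, 0, -2) → π⊥ ≈ (-3.82843, +0.00000); max(|x|,|y|,|x±y|/√2) = 3.82843 > 1 ⇒ ∉ W
candidate 2: n = (0, 0, 0, 0) → π⊥ ≈ (+0.00000, +0.00000); max(|x|,|y|,|x±y|/√2) = 0.00000 ≤ 1 ⇒ ∈ W
candidate 3: n = (0, 1, 1, 0) → π⊥ ≈ (-0.70711, -0.29289); max(|x|,|y|,|x±y|/√2) = 0.70711 ≤ 1 ⇒ ∈ W
candidate 4: n = (1, 2, -2, -3) → π⊥ ≈ (-2.53553, +1.29289); max(|x|,|y|,|x±y|/√2) = 2.70711 > 1 ⇒ ∉ W
candidate 5: n = (0, 1, 0, -1) → π⊥ ≈ (-1.41421, +0.00000); max(|x|,|y|,|x±y|/√2) = 1.41421 > 1 ⇒ ∉ W
candidate 6: n = (1, 2, -1, 3) → π⊥ ≈ (+1.70711, +4.53553); max(|x|,|y|,|x±y|/√2) = 4.53553 > 1 ⇒ ∉ W
candidate 7: n = (-1, 1, -1, 1) → π⊥ ≈ (-1.00000, +2.41421); max(|x|,|y|,|x±y|/√2) = 2.41421 > 1 ⇒ ∉ W
candidate 8: n = (-2, 3, 1, 2) → π⊥ ≈ (-2.70711, +2.53553); max(|x|,|y|,|x±y|/√2) = 3.70711 > 1 ⇒ ∉ W
candidate 9: n = (3, -1, -2, 0) → π⊥ ≈ (+3.70711, +1.29289); max(|x|,|y|,|x±y|/√2) = 3.70711 > 1 ⇒ ∉ W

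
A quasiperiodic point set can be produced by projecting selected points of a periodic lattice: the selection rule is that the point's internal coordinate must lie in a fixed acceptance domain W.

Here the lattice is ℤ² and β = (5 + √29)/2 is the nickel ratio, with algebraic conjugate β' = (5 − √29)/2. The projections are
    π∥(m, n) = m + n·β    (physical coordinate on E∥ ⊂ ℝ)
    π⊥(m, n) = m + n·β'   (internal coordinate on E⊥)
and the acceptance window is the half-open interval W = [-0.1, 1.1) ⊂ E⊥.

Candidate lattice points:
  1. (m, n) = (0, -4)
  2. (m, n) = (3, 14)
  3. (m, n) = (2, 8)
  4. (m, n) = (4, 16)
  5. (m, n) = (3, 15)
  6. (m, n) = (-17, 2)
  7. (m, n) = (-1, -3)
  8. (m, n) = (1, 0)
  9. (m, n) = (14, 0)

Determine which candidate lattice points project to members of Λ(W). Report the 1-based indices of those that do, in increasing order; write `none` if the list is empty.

1, 2, 3, 4, 5, 8

β' = (5−√29)/2 ≈ -0.1926.
candidate 1: (m,n)=(0,-4) → π∥ = 0-4·β ≈ -20.7703, π⊥ = 0-4·β' ≈ 0.7703 ∈ [-0.1, 1.1) ⇒ IN Λ
candidate 2: (m,n)=(3,14) → π∥ = 3+14·β ≈ 75.6962, π⊥ = 3+14·β' ≈ 0.3038 ∈ [-0.1, 1.1) ⇒ IN Λ
candidate 3: (m,n)=(2,8) → π∥ = 2+8·β ≈ 43.5407, π⊥ = 2+8·β' ≈ 0.4593 ∈ [-0.1, 1.1) ⇒ IN Λ
candidate 4: (m,n)=(4,16) → π∥ = 4+16·β ≈ 87.0813, π⊥ = 4+16·β' ≈ 0.9187 ∈ [-0.1, 1.1) ⇒ IN Λ
candidate 5: (m,n)=(3,15) → π∥ = 3+15·β ≈ 80.8887, π⊥ = 3+15·β' ≈ 0.1113 ∈ [-0.1, 1.1) ⇒ IN Λ
candidate 6: (m,n)=(-17,2) → π∥ = -17+2·β ≈ -6.6148, π⊥ = -17+2·β' ≈ -17.3852 ∉ [-0.1, 1.1) ⇒ out
candidate 7: (m,n)=(-1,-3) → π∥ = -1-3·β ≈ -16.5777, π⊥ = -1-3·β' ≈ -0.4223 ∉ [-0.1, 1.1) ⇒ out
candidate 8: (m,n)=(1,0) → π∥ = 1+0·β ≈ 1.0000, π⊥ = 1+0·β' ≈ 1.0000 ∈ [-0.1, 1.1) ⇒ IN Λ
candidate 9: (m,n)=(14,0) → π∥ = 14+0·β ≈ 14.0000, π⊥ = 14+0·β' ≈ 14.0000 ∉ [-0.1, 1.1) ⇒ out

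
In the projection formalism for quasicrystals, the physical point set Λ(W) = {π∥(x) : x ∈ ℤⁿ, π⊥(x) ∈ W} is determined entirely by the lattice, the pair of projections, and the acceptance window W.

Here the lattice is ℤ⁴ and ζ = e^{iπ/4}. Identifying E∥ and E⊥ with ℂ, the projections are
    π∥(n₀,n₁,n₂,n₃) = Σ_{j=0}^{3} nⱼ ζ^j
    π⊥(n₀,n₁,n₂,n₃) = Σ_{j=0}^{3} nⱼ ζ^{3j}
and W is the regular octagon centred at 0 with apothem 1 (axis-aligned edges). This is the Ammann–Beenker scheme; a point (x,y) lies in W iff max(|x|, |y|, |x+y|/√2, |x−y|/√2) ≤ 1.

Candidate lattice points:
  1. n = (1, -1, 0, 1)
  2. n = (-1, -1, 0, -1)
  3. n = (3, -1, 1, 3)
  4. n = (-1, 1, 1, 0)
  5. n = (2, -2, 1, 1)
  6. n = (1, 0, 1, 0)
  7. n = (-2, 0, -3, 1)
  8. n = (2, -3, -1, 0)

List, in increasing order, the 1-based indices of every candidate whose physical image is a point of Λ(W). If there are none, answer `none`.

none

π⊥(n) = n₀ + n₁ζ³ + n₂ζ⁶ + n₃ζ⁹ where ζ = e^{iπ/4}.
#1 (1, -1, 0, 1): internal (2.4142, 0.0000); octagon support 2.4142 vs apothem 1 → ∉ W
#2 (-1, -1, 0, -1): internal (-1.0000, -1.4142); octagon support 1.7071 vs apothem 1 → ∉ W
#3 (3, -1, 1, 3): internal (5.8284, 0.4142); octagon support 5.8284 vs apothem 1 → ∉ W
#4 (-1, 1, 1, 0): internal (-1.7071, -0.2929); octagon support 1.7071 vs apothem 1 → ∉ W
#5 (2, -2, 1, 1): internal (4.1213, -1.7071); octagon support 4.1213 vs apothem 1 → ∉ W
#6 (1, 0, 1, 0): internal (1.0000, -1.0000); octagon support 1.4142 vs apothem 1 → ∉ W
#7 (-2, 0, -3, 1): internal (-1.2929, 3.7071); octagon support 3.7071 vs apothem 1 → ∉ W
#8 (2, -3, -1, 0): internal (4.1213, -1.1213); octagon support 4.1213 vs apothem 1 → ∉ W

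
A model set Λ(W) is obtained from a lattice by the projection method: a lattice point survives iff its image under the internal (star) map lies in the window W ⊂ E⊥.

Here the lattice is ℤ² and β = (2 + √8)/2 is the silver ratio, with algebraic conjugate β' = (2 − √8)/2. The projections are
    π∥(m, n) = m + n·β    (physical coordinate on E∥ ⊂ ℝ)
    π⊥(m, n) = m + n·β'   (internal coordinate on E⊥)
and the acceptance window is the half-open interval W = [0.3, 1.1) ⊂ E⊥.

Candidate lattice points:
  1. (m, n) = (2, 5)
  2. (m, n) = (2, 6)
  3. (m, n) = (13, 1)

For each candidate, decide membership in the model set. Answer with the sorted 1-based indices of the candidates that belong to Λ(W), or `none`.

Compute β' = (2−√8)/2 = -0.4142, so π⊥(m,n) = m -0.4142·n.
#1 (2,5): internal coord 2 + (5)·β' = -0.0711; -0.0711 ∉ [0.3, 1.1) → out
#2 (2,6): internal coord 2 + (6)·β' = -0.4853; -0.4853 ∉ [0.3, 1.1) → out
#3 (13,1): internal coord 13 + (1)·β' = +12.5858; +12.5858 ∉ [0.3, 1.1) → out

none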